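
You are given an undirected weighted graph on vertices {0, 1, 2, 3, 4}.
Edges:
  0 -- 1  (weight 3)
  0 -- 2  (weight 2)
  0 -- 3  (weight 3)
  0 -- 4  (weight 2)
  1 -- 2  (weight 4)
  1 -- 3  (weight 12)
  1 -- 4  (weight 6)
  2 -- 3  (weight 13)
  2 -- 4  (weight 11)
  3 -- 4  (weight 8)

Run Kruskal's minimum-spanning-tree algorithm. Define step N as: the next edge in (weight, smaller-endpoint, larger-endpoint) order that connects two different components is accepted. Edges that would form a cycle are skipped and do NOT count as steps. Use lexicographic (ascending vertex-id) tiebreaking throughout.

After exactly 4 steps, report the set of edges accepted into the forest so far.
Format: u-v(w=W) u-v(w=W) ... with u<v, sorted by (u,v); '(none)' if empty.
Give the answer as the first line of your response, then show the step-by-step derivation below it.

0-1(w=3) 0-2(w=2) 0-3(w=3) 0-4(w=2)

step 1: add edge 0-2 (w=2); MST = {0-2(w=2)}
step 2: add edge 0-4 (w=2); MST = {0-2(w=2) 0-4(w=2)}
step 3: add edge 0-1 (w=3); MST = {0-1(w=3) 0-2(w=2) 0-4(w=2)}
step 4: add edge 0-3 (w=3); MST = {0-1(w=3) 0-2(w=2) 0-3(w=3) 0-4(w=2)}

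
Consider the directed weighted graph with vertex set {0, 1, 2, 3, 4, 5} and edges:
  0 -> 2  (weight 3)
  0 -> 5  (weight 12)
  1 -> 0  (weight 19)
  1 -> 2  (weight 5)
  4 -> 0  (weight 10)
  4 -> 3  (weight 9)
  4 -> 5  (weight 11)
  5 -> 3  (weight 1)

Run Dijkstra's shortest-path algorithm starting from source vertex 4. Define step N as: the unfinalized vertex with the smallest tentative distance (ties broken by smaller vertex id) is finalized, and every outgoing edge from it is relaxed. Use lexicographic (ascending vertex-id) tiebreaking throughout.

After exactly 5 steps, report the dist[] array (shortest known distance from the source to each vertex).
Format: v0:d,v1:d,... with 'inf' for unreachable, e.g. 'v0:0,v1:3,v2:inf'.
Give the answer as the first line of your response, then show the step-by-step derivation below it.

v0:10,v1:inf,v2:13,v3:9,v4:0,v5:11

step 1: dist = v0:10,v1:inf,v2:inf,v3:9,v4:0,v5:11
step 2: dist = v0:10,v1:inf,v2:inf,v3:9,v4:0,v5:11
step 3: dist = v0:10,v1:inf,v2:13,v3:9,v4:0,v5:11
step 4: dist = v0:10,v1:inf,v2:13,v3:9,v4:0,v5:11
step 5: dist = v0:10,v1:inf,v2:13,v3:9,v4:0,v5:11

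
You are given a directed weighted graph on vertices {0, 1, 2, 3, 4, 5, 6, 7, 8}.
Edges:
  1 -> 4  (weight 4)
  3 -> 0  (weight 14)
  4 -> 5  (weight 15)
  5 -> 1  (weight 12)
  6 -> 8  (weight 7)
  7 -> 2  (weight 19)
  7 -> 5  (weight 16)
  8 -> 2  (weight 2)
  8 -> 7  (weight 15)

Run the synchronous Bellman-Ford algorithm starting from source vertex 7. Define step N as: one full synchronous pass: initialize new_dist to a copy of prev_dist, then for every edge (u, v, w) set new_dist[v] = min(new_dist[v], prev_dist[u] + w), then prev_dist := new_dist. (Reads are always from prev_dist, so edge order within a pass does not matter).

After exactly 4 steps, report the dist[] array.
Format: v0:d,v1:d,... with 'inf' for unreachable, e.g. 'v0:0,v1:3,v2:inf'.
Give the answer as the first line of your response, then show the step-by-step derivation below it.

v0:inf,v1:28,v2:19,v3:inf,v4:32,v5:16,v6:inf,v7:0,v8:inf

step 1: dist = v0:inf,v1:inf,v2:19,v3:inf,v4:inf,v5:16,v6:inf,v7:0,v8:inf
step 2: dist = v0:inf,v1:28,v2:19,v3:inf,v4:inf,v5:16,v6:inf,v7:0,v8:inf
step 3: dist = v0:inf,v1:28,v2:19,v3:inf,v4:32,v5:16,v6:inf,v7:0,v8:inf
step 4: dist = v0:inf,v1:28,v2:19,v3:inf,v4:32,v5:16,v6:inf,v7:0,v8:inf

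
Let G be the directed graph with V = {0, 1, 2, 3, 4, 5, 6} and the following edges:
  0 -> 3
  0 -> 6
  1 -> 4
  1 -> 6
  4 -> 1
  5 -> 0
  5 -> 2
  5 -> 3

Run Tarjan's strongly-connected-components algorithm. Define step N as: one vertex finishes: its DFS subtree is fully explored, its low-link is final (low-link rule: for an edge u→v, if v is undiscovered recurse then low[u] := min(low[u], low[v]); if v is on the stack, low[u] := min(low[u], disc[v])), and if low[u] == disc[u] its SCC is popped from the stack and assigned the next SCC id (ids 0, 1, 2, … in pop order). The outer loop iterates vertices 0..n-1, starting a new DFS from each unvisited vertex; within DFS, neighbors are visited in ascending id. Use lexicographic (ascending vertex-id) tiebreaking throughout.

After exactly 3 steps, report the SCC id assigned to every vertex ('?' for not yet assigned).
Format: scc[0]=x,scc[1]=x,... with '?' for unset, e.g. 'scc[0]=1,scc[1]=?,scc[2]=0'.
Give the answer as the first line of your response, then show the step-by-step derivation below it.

scc[0]=2,scc[1]=?,scc[2]=?,scc[3]=0,scc[4]=?,scc[5]=?,scc[6]=1

step 1: low=(low[0]=0,low[1]=?,low[2]=?,low[3]=1,low[4]=?,low[5]=?,low[6]=?); scc=(scc[0]=?,scc[1]=?,scc[2]=?,scc[3]=0,scc[4]=?,scc[5]=?,scc[6]=?)
step 2: low=(low[0]=0,low[1]=?,low[2]=?,low[3]=1,low[4]=?,low[5]=?,low[6]=2); scc=(scc[0]=?,scc[1]=?,scc[2]=?,scc[3]=0,scc[4]=?,scc[5]=?,scc[6]=1)
step 3: low=(low[0]=0,low[1]=?,low[2]=?,low[3]=1,low[4]=?,low[5]=?,low[6]=2); scc=(scc[0]=2,scc[1]=?,scc[2]=?,scc[3]=0,scc[4]=?,scc[5]=?,scc[6]=1)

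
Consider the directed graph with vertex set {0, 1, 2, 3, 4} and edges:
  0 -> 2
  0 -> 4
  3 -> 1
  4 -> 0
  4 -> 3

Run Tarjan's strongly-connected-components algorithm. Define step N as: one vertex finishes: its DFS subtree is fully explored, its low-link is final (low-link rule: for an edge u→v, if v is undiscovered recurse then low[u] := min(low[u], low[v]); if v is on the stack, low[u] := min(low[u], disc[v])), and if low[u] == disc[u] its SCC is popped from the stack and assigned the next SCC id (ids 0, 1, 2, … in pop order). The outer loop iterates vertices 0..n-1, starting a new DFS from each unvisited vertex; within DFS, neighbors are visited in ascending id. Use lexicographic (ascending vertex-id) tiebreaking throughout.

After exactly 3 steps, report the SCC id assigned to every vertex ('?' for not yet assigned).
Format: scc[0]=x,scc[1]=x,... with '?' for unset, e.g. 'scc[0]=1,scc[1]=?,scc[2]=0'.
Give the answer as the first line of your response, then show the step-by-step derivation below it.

scc[0]=?,scc[1]=1,scc[2]=0,scc[3]=2,scc[4]=?

step 1: low=(low[0]=0,low[1]=?,low[2]=1,low[3]=?,low[4]=?); scc=(scc[0]=?,scc[1]=?,scc[2]=0,scc[3]=?,scc[4]=?)
step 2: low=(low[0]=0,low[1]=4,low[2]=1,low[3]=3,low[4]=0); scc=(scc[0]=?,scc[1]=1,scc[2]=0,scc[3]=?,scc[4]=?)
step 3: low=(low[0]=0,low[1]=4,low[2]=1,low[3]=3,low[4]=0); scc=(scc[0]=?,scc[1]=1,scc[2]=0,scc[3]=2,scc[4]=?)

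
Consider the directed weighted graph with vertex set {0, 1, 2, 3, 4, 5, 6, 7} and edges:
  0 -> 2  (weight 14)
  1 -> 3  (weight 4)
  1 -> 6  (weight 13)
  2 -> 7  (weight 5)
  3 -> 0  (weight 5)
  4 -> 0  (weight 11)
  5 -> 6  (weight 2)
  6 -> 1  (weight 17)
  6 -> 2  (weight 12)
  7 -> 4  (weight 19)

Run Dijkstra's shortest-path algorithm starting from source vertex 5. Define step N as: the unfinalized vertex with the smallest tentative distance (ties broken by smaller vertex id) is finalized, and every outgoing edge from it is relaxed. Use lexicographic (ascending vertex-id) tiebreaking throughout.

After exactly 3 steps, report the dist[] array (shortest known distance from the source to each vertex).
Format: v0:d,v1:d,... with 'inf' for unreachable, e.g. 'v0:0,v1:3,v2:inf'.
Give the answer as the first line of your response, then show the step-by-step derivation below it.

v0:inf,v1:19,v2:14,v3:inf,v4:inf,v5:0,v6:2,v7:19

step 1: dist = v0:inf,v1:inf,v2:inf,v3:inf,v4:inf,v5:0,v6:2,v7:inf
step 2: dist = v0:inf,v1:19,v2:14,v3:inf,v4:inf,v5:0,v6:2,v7:inf
step 3: dist = v0:inf,v1:19,v2:14,v3:inf,v4:inf,v5:0,v6:2,v7:19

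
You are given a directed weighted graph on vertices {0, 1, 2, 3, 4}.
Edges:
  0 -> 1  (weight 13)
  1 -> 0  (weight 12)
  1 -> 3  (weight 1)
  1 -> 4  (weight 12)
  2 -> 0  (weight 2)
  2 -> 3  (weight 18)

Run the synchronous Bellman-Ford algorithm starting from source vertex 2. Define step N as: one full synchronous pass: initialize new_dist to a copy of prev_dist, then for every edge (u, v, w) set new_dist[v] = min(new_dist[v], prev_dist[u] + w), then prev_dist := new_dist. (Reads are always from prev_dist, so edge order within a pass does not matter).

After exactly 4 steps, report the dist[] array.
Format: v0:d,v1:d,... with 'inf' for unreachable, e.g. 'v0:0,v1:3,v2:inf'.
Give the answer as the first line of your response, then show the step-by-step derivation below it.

v0:2,v1:15,v2:0,v3:16,v4:27

step 1: dist = v0:2,v1:inf,v2:0,v3:18,v4:inf
step 2: dist = v0:2,v1:15,v2:0,v3:18,v4:inf
step 3: dist = v0:2,v1:15,v2:0,v3:16,v4:27
step 4: dist = v0:2,v1:15,v2:0,v3:16,v4:27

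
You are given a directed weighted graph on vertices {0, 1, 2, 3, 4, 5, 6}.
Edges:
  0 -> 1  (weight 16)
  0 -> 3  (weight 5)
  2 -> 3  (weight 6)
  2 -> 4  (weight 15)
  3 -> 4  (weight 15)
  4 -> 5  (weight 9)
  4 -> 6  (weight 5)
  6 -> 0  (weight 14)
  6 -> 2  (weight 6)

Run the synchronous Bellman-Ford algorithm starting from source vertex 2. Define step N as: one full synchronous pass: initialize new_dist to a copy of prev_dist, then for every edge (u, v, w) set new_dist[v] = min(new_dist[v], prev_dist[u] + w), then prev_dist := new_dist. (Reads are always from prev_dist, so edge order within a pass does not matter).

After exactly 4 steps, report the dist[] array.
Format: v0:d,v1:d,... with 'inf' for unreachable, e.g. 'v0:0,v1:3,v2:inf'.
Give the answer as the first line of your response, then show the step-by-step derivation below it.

v0:34,v1:50,v2:0,v3:6,v4:15,v5:24,v6:20

step 1: dist = v0:inf,v1:inf,v2:0,v3:6,v4:15,v5:inf,v6:inf
step 2: dist = v0:inf,v1:inf,v2:0,v3:6,v4:15,v5:24,v6:20
step 3: dist = v0:34,v1:inf,v2:0,v3:6,v4:15,v5:24,v6:20
step 4: dist = v0:34,v1:50,v2:0,v3:6,v4:15,v5:24,v6:20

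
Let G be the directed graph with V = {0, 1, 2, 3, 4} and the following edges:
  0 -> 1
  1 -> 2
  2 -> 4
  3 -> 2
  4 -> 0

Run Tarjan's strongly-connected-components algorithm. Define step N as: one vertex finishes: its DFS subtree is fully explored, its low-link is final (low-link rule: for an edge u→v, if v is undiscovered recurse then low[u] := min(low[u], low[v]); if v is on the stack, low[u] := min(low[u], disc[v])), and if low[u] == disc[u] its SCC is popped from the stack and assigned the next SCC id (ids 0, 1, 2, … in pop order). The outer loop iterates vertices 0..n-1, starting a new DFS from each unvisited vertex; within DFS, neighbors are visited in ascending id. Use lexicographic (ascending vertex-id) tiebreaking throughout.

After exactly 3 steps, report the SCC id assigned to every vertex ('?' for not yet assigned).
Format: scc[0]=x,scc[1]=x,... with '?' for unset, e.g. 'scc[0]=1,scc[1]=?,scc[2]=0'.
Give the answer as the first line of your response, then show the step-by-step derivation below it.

scc[0]=?,scc[1]=?,scc[2]=?,scc[3]=?,scc[4]=?

step 1: low=(low[0]=0,low[1]=1,low[2]=2,low[3]=?,low[4]=0); scc=(scc[0]=?,scc[1]=?,scc[2]=?,scc[3]=?,scc[4]=?)
step 2: low=(low[0]=0,low[1]=1,low[2]=0,low[3]=?,low[4]=0); scc=(scc[0]=?,scc[1]=?,scc[2]=?,scc[3]=?,scc[4]=?)
step 3: low=(low[0]=0,low[1]=0,low[2]=0,low[3]=?,low[4]=0); scc=(scc[0]=?,scc[1]=?,scc[2]=?,scc[3]=?,scc[4]=?)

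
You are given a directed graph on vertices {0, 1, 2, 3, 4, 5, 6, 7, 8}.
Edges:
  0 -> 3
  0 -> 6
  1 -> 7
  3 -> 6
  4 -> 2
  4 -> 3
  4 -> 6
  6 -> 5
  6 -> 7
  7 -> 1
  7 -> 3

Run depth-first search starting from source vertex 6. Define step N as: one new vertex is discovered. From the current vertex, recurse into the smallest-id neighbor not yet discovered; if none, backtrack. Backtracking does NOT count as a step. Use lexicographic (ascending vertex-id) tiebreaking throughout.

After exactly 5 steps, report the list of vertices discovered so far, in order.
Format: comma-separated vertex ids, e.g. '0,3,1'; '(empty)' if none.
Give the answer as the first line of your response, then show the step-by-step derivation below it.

6,5,7,1,3

step 1: discover 6; path=6; order=6
step 2: discover 5; path=6>5; order=6,5
step 3: discover 7; path=6>7; order=6,5,7
step 4: discover 1; path=6>7>1; order=6,5,7,1
step 5: discover 3; path=6>7>3; order=6,5,7,1,3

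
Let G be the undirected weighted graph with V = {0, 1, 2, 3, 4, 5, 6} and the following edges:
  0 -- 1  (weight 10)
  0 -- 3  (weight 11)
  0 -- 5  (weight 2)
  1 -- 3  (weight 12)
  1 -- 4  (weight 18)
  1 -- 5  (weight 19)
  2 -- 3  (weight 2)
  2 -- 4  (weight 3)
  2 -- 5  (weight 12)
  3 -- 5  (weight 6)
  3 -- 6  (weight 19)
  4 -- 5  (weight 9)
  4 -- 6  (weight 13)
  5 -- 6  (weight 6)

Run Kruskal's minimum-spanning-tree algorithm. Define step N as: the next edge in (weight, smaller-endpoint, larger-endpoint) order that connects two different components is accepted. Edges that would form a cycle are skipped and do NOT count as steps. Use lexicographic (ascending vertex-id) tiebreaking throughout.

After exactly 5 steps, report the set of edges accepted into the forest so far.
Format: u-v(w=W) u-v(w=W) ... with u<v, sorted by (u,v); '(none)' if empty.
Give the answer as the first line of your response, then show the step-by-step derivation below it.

0-5(w=2) 2-3(w=2) 2-4(w=3) 3-5(w=6) 5-6(w=6)

step 1: add edge 0-5 (w=2); MST = {0-5(w=2)}
step 2: add edge 2-3 (w=2); MST = {0-5(w=2) 2-3(w=2)}
step 3: add edge 2-4 (w=3); MST = {0-5(w=2) 2-3(w=2) 2-4(w=3)}
step 4: add edge 3-5 (w=6); MST = {0-5(w=2) 2-3(w=2) 2-4(w=3) 3-5(w=6)}
step 5: add edge 5-6 (w=6); MST = {0-5(w=2) 2-3(w=2) 2-4(w=3) 3-5(w=6) 5-6(w=6)}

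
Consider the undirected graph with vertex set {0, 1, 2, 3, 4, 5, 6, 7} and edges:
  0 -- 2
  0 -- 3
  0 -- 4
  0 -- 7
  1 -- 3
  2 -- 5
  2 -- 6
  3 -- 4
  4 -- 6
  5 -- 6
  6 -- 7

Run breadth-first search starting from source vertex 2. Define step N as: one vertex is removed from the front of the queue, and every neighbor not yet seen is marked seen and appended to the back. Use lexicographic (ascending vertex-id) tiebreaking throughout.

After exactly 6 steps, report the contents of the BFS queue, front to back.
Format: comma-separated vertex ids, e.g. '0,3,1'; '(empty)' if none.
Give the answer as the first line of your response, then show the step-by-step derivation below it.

7,1

step 1: dequeue 2; queue=[0,5,6]; order=2
step 2: dequeue 0; queue=[5,6,3,4,7]; order=2,0
step 3: dequeue 5; queue=[6,3,4,7]; order=2,0,5
step 4: dequeue 6; queue=[3,4,7]; order=2,0,5,6
step 5: dequeue 3; queue=[4,7,1]; order=2,0,5,6,3
step 6: dequeue 4; queue=[7,1]; order=2,0,5,6,3,4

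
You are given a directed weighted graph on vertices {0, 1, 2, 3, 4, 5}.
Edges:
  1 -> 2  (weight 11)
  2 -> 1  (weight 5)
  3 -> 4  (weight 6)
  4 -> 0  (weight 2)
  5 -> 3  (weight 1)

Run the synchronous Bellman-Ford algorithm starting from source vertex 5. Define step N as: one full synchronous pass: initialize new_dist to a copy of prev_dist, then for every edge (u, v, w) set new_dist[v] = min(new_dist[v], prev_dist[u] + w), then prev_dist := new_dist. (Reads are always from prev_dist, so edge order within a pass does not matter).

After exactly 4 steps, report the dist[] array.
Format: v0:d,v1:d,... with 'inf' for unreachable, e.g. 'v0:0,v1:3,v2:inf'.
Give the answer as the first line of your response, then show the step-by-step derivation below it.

v0:9,v1:inf,v2:inf,v3:1,v4:7,v5:0

step 1: dist = v0:inf,v1:inf,v2:inf,v3:1,v4:inf,v5:0
step 2: dist = v0:inf,v1:inf,v2:inf,v3:1,v4:7,v5:0
step 3: dist = v0:9,v1:inf,v2:inf,v3:1,v4:7,v5:0
step 4: dist = v0:9,v1:inf,v2:inf,v3:1,v4:7,v5:0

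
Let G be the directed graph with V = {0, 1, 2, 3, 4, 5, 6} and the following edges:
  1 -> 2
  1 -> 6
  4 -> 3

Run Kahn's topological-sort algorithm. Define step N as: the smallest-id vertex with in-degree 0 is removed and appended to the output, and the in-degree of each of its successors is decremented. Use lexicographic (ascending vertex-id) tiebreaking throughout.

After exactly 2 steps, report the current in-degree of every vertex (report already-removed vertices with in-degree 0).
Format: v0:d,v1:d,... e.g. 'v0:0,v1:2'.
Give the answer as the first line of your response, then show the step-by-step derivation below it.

v0:0,v1:0,v2:0,v3:1,v4:0,v5:0,v6:0

step 1: output 0; order=[0]; indeg=(0,0,1,1,0,0,1)
step 2: output 1; order=[0,1]; indeg=(0,0,0,1,0,0,0)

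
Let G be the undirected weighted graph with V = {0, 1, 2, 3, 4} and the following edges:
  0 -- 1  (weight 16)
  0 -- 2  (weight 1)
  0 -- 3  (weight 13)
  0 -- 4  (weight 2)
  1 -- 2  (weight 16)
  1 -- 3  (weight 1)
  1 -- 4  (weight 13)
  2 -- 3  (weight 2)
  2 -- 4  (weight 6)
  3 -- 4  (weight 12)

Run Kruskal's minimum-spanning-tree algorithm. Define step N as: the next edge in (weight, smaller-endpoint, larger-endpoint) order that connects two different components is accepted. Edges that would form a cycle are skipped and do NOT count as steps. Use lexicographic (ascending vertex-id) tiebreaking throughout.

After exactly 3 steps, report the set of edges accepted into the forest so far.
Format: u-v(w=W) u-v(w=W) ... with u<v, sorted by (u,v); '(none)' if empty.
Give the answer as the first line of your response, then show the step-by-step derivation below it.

0-2(w=1) 0-4(w=2) 1-3(w=1)

step 1: add edge 0-2 (w=1); MST = {0-2(w=1)}
step 2: add edge 1-3 (w=1); MST = {0-2(w=1) 1-3(w=1)}
step 3: add edge 0-4 (w=2); MST = {0-2(w=1) 0-4(w=2) 1-3(w=1)}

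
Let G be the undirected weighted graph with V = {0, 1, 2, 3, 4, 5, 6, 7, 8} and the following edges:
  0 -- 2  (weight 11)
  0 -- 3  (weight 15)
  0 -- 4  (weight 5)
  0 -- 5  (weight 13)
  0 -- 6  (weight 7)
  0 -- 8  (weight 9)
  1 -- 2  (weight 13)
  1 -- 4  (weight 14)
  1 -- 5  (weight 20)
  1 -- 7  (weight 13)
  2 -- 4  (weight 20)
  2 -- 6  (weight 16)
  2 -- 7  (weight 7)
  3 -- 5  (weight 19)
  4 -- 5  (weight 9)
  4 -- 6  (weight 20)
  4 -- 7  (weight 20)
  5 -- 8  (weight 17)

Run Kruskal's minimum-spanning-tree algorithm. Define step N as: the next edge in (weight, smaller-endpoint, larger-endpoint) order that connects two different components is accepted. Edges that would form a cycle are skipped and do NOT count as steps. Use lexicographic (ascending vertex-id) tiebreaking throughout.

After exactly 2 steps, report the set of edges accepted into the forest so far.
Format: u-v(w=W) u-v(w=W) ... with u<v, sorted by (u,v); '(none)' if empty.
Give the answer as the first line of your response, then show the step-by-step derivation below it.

0-4(w=5) 0-6(w=7)

step 1: add edge 0-4 (w=5); MST = {0-4(w=5)}
step 2: add edge 0-6 (w=7); MST = {0-4(w=5) 0-6(w=7)}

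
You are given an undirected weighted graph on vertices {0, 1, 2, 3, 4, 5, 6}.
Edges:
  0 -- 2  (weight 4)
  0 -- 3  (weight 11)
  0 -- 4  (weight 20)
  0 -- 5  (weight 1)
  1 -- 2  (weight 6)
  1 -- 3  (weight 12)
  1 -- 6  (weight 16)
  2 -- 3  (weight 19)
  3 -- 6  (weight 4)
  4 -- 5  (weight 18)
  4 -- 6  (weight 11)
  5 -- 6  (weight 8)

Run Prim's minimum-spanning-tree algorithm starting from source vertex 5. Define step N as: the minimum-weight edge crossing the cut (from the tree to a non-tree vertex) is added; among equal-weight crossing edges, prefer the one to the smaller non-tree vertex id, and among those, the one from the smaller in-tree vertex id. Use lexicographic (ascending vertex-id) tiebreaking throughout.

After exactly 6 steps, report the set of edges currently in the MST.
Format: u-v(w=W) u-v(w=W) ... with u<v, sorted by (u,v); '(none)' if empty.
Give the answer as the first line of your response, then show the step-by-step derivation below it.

0-2(w=4) 0-5(w=1) 1-2(w=6) 3-6(w=4) 4-6(w=11) 5-6(w=8)

step 1: add edge 0-5 (w=1); MST = {0-5(w=1)}
step 2: add edge 0-2 (w=4); MST = {0-2(w=4) 0-5(w=1)}
step 3: add edge 1-2 (w=6); MST = {0-2(w=4) 0-5(w=1) 1-2(w=6)}
step 4: add edge 5-6 (w=8); MST = {0-2(w=4) 0-5(w=1) 1-2(w=6) 5-6(w=8)}
step 5: add edge 3-6 (w=4); MST = {0-2(w=4) 0-5(w=1) 1-2(w=6) 3-6(w=4) 5-6(w=8)}
step 6: add edge 4-6 (w=11); MST = {0-2(w=4) 0-5(w=1) 1-2(w=6) 3-6(w=4) 4-6(w=11) 5-6(w=8)}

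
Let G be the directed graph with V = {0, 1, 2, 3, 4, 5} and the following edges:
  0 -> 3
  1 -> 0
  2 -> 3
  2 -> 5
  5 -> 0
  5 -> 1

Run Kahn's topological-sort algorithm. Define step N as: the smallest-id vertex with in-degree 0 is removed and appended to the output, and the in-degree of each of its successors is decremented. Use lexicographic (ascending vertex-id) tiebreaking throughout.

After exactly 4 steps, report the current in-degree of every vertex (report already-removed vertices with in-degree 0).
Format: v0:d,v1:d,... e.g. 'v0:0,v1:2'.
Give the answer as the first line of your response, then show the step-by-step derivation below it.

v0:0,v1:0,v2:0,v3:1,v4:0,v5:0

step 1: output 2; order=[2]; indeg=(2,1,0,1,0,0)
step 2: output 4; order=[2,4]; indeg=(2,1,0,1,0,0)
step 3: output 5; order=[2,4,5]; indeg=(1,0,0,1,0,0)
step 4: output 1; order=[2,4,5,1]; indeg=(0,0,0,1,0,0)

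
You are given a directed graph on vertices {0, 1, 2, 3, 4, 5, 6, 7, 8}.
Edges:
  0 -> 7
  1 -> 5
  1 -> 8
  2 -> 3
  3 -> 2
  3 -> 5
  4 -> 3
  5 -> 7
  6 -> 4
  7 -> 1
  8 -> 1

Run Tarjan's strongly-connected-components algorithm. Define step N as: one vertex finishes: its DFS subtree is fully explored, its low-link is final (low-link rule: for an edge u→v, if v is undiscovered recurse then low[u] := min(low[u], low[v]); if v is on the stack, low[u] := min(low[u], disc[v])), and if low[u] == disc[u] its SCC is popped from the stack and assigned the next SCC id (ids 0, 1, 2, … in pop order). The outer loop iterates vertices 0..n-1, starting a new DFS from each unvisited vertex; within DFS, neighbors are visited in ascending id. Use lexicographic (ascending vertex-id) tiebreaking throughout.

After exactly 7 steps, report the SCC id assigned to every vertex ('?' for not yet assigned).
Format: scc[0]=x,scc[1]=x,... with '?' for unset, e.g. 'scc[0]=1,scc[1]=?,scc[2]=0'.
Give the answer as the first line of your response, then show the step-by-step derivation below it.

scc[0]=1,scc[1]=0,scc[2]=2,scc[3]=2,scc[4]=?,scc[5]=0,scc[6]=?,scc[7]=0,scc[8]=0

step 1: low=(low[0]=0,low[1]=2,low[2]=?,low[3]=?,low[4]=?,low[5]=1,low[6]=?,low[7]=1,low[8]=?); scc=(scc[0]=?,scc[1]=?,scc[2]=?,scc[3]=?,scc[4]=?,scc[5]=?,scc[6]=?,scc[7]=?,scc[8]=?)
step 2: low=(low[0]=0,low[1]=1,low[2]=?,low[3]=?,low[4]=?,low[5]=1,low[6]=?,low[7]=1,low[8]=2); scc=(scc[0]=?,scc[1]=?,scc[2]=?,scc[3]=?,scc[4]=?,scc[5]=?,scc[6]=?,scc[7]=?,scc[8]=?)
step 3: low=(low[0]=0,low[1]=1,low[2]=?,low[3]=?,low[4]=?,low[5]=1,low[6]=?,low[7]=1,low[8]=2); scc=(scc[0]=?,scc[1]=?,scc[2]=?,scc[3]=?,scc[4]=?,scc[5]=?,scc[6]=?,scc[7]=?,scc[8]=?)
step 4: low=(low[0]=0,low[1]=1,low[2]=?,low[3]=?,low[4]=?,low[5]=1,low[6]=?,low[7]=1,low[8]=2); scc=(scc[0]=?,scc[1]=0,scc[2]=?,scc[3]=?,scc[4]=?,scc[5]=0,scc[6]=?,scc[7]=0,scc[8]=0)
step 5: low=(low[0]=0,low[1]=1,low[2]=?,low[3]=?,low[4]=?,low[5]=1,low[6]=?,low[7]=1,low[8]=2); scc=(scc[0]=1,scc[1]=0,scc[2]=?,scc[3]=?,scc[4]=?,scc[5]=0,scc[6]=?,scc[7]=0,scc[8]=0)
step 6: low=(low[0]=0,low[1]=1,low[2]=5,low[3]=5,low[4]=?,low[5]=1,low[6]=?,low[7]=1,low[8]=2); scc=(scc[0]=1,scc[1]=0,scc[2]=?,scc[3]=?,scc[4]=?,scc[5]=0,scc[6]=?,scc[7]=0,scc[8]=0)
step 7: low=(low[0]=0,low[1]=1,low[2]=5,low[3]=5,low[4]=?,low[5]=1,low[6]=?,low[7]=1,low[8]=2); scc=(scc[0]=1,scc[1]=0,scc[2]=2,scc[3]=2,scc[4]=?,scc[5]=0,scc[6]=?,scc[7]=0,scc[8]=0)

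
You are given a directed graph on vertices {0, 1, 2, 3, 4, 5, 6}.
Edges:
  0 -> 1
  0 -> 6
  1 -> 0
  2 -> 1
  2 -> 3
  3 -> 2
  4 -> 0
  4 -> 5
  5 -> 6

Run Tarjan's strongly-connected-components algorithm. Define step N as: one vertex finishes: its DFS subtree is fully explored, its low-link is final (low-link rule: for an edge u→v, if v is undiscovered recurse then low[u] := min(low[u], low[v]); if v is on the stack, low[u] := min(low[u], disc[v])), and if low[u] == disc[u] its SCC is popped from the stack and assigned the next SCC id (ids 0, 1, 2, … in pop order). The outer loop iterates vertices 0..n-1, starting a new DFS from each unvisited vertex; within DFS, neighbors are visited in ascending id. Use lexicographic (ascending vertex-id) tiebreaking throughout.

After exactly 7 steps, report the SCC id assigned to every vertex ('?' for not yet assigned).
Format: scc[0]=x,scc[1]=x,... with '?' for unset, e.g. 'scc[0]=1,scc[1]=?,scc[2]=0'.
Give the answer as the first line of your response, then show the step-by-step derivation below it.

scc[0]=1,scc[1]=1,scc[2]=2,scc[3]=2,scc[4]=4,scc[5]=3,scc[6]=0

step 1: low=(low[0]=0,low[1]=0,low[2]=?,low[3]=?,low[4]=?,low[5]=?,low[6]=?); scc=(scc[0]=?,scc[1]=?,scc[2]=?,scc[3]=?,scc[4]=?,scc[5]=?,scc[6]=?)
step 2: low=(low[0]=0,low[1]=0,low[2]=?,low[3]=?,low[4]=?,low[5]=?,low[6]=2); scc=(scc[0]=?,scc[1]=?,scc[2]=?,scc[3]=?,scc[4]=?,scc[5]=?,scc[6]=0)
step 3: low=(low[0]=0,low[1]=0,low[2]=?,low[3]=?,low[4]=?,low[5]=?,low[6]=2); scc=(scc[0]=1,scc[1]=1,scc[2]=?,scc[3]=?,scc[4]=?,scc[5]=?,scc[6]=0)
step 4: low=(low[0]=0,low[1]=0,low[2]=3,low[3]=3,low[4]=?,low[5]=?,low[6]=2); scc=(scc[0]=1,scc[1]=1,scc[2]=?,scc[3]=?,scc[4]=?,scc[5]=?,scc[6]=0)
step 5: low=(low[0]=0,low[1]=0,low[2]=3,low[3]=3,low[4]=?,low[5]=?,low[6]=2); scc=(scc[0]=1,scc[1]=1,scc[2]=2,scc[3]=2,scc[4]=?,scc[5]=?,scc[6]=0)
step 6: low=(low[0]=0,low[1]=0,low[2]=3,low[3]=3,low[4]=5,low[5]=6,low[6]=2); scc=(scc[0]=1,scc[1]=1,scc[2]=2,scc[3]=2,scc[4]=?,scc[5]=3,scc[6]=0)
step 7: low=(low[0]=0,low[1]=0,low[2]=3,low[3]=3,low[4]=5,low[5]=6,low[6]=2); scc=(scc[0]=1,scc[1]=1,scc[2]=2,scc[3]=2,scc[4]=4,scc[5]=3,scc[6]=0)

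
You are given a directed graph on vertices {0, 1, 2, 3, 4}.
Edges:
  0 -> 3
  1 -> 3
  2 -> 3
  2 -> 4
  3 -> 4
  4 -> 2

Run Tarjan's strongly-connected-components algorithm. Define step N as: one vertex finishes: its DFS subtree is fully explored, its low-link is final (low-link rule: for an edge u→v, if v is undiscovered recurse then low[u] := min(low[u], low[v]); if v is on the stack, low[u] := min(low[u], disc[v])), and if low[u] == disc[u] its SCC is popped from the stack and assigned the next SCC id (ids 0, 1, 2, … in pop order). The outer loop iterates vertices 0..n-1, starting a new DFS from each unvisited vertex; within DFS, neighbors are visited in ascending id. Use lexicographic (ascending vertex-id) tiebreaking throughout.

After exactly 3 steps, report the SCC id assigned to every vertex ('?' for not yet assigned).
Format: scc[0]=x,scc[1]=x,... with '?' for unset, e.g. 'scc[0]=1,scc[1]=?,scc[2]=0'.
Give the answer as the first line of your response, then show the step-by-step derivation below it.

scc[0]=?,scc[1]=?,scc[2]=0,scc[3]=0,scc[4]=0

step 1: low=(low[0]=0,low[1]=?,low[2]=1,low[3]=1,low[4]=2); scc=(scc[0]=?,scc[1]=?,scc[2]=?,scc[3]=?,scc[4]=?)
step 2: low=(low[0]=0,low[1]=?,low[2]=1,low[3]=1,low[4]=1); scc=(scc[0]=?,scc[1]=?,scc[2]=?,scc[3]=?,scc[4]=?)
step 3: low=(low[0]=0,low[1]=?,low[2]=1,low[3]=1,low[4]=1); scc=(scc[0]=?,scc[1]=?,scc[2]=0,scc[3]=0,scc[4]=0)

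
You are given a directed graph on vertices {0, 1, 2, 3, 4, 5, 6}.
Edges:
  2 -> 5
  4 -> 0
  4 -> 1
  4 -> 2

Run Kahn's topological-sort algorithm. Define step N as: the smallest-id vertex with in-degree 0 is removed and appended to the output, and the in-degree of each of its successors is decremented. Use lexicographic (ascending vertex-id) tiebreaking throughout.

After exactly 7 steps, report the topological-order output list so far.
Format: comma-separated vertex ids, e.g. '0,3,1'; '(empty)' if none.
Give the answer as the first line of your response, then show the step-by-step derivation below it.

3,4,0,1,2,5,6

step 1: output 3; order=[3]; indeg=(1,1,1,0,0,1,0)
step 2: output 4; order=[3,4]; indeg=(0,0,0,0,0,1,0)
step 3: output 0; order=[3,4,0]; indeg=(0,0,0,0,0,1,0)
step 4: output 1; order=[3,4,0,1]; indeg=(0,0,0,0,0,1,0)
step 5: output 2; order=[3,4,0,1,2]; indeg=(0,0,0,0,0,0,0)
step 6: output 5; order=[3,4,0,1,2,5]; indeg=(0,0,0,0,0,0,0)
step 7: output 6; order=[3,4,0,1,2,5,6]; indeg=(0,0,0,0,0,0,0)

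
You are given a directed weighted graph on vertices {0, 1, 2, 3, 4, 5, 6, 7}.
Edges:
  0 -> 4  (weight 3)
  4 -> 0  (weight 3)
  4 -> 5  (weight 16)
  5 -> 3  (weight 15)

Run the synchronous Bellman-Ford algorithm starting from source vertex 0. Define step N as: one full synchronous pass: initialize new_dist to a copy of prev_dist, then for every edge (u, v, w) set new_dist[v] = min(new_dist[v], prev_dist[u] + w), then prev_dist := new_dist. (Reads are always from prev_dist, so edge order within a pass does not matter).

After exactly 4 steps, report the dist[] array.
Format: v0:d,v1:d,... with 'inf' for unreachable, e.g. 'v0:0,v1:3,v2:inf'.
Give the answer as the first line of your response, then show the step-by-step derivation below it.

v0:0,v1:inf,v2:inf,v3:34,v4:3,v5:19,v6:inf,v7:inf

step 1: dist = v0:0,v1:inf,v2:inf,v3:inf,v4:3,v5:inf,v6:inf,v7:inf
step 2: dist = v0:0,v1:inf,v2:inf,v3:inf,v4:3,v5:19,v6:inf,v7:inf
step 3: dist = v0:0,v1:inf,v2:inf,v3:34,v4:3,v5:19,v6:inf,v7:inf
step 4: dist = v0:0,v1:inf,v2:inf,v3:34,v4:3,v5:19,v6:inf,v7:inf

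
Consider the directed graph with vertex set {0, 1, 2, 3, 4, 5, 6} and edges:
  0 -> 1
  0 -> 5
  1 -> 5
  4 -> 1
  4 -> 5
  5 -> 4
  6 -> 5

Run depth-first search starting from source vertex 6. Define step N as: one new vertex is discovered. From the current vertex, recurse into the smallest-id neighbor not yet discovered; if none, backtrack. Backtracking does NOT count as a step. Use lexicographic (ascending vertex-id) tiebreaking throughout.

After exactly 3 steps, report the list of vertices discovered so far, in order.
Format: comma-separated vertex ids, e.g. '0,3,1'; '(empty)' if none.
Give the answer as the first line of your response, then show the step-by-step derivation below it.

6,5,4

step 1: discover 6; path=6; order=6
step 2: discover 5; path=6>5; order=6,5
step 3: discover 4; path=6>5>4; order=6,5,4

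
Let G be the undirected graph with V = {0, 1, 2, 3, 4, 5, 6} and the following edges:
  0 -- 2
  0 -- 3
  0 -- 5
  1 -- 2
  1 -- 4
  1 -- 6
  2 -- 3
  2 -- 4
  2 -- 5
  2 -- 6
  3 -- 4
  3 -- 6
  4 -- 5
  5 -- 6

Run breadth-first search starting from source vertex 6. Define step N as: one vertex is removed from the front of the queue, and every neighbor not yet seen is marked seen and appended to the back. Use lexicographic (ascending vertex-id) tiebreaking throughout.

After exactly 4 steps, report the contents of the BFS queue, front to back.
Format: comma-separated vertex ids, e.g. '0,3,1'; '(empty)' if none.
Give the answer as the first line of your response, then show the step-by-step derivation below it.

5,4,0

step 1: dequeue 6; queue=[1,2,3,5]; order=6
step 2: dequeue 1; queue=[2,3,5,4]; order=6,1
step 3: dequeue 2; queue=[3,5,4,0]; order=6,1,2
step 4: dequeue 3; queue=[5,4,0]; order=6,1,2,3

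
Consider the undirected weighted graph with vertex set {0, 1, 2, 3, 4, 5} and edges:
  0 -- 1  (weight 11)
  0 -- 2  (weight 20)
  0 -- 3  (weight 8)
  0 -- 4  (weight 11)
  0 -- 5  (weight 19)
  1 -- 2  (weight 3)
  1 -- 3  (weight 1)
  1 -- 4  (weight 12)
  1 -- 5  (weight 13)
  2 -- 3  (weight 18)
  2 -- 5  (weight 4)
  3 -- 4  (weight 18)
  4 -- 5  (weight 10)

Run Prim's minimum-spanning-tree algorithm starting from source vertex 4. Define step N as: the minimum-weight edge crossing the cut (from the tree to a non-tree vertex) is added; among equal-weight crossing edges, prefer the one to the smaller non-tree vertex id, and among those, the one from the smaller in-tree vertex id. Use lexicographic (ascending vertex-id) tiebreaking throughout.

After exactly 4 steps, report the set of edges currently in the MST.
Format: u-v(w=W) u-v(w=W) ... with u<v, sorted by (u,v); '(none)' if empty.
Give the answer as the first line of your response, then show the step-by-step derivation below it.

1-2(w=3) 1-3(w=1) 2-5(w=4) 4-5(w=10)

step 1: add edge 4-5 (w=10); MST = {4-5(w=10)}
step 2: add edge 2-5 (w=4); MST = {2-5(w=4) 4-5(w=10)}
step 3: add edge 1-2 (w=3); MST = {1-2(w=3) 2-5(w=4) 4-5(w=10)}
step 4: add edge 1-3 (w=1); MST = {1-2(w=3) 1-3(w=1) 2-5(w=4) 4-5(w=10)}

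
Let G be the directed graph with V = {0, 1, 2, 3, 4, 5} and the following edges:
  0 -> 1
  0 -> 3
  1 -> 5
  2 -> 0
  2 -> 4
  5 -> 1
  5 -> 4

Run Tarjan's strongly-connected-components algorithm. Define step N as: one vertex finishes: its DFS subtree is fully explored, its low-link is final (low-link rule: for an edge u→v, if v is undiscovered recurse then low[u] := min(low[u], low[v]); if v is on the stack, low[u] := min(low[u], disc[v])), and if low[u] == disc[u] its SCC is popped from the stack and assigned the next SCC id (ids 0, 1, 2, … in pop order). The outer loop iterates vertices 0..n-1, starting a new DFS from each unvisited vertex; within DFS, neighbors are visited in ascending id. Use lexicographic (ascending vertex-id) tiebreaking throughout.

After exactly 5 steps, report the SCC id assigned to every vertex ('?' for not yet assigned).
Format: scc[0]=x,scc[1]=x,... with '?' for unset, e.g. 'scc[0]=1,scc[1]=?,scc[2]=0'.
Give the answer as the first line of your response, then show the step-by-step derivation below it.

scc[0]=3,scc[1]=1,scc[2]=?,scc[3]=2,scc[4]=0,scc[5]=1

step 1: low=(low[0]=0,low[1]=1,low[2]=?,low[3]=?,low[4]=3,low[5]=1); scc=(scc[0]=?,scc[1]=?,scc[2]=?,scc[3]=?,scc[4]=0,scc[5]=?)
step 2: low=(low[0]=0,low[1]=1,low[2]=?,low[3]=?,low[4]=3,low[5]=1); scc=(scc[0]=?,scc[1]=?,scc[2]=?,scc[3]=?,scc[4]=0,scc[5]=?)
step 3: low=(low[0]=0,low[1]=1,low[2]=?,low[3]=?,low[4]=3,low[5]=1); scc=(scc[0]=?,scc[1]=1,scc[2]=?,scc[3]=?,scc[4]=0,scc[5]=1)
step 4: low=(low[0]=0,low[1]=1,low[2]=?,low[3]=4,low[4]=3,low[5]=1); scc=(scc[0]=?,scc[1]=1,scc[2]=?,scc[3]=2,scc[4]=0,scc[5]=1)
step 5: low=(low[0]=0,low[1]=1,low[2]=?,low[3]=4,low[4]=3,low[5]=1); scc=(scc[0]=3,scc[1]=1,scc[2]=?,scc[3]=2,scc[4]=0,scc[5]=1)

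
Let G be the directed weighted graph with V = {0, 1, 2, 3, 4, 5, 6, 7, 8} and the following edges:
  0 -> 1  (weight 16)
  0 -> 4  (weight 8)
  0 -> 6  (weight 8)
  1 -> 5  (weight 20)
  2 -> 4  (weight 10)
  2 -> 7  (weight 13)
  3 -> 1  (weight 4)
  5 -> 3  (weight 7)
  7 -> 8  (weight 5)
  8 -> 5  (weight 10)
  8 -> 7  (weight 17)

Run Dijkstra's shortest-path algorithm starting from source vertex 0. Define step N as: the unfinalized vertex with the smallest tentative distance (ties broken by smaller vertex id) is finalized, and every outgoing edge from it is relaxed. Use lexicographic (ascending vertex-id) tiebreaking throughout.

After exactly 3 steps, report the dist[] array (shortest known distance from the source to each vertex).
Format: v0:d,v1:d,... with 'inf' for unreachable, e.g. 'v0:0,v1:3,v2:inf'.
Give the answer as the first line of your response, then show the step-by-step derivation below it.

v0:0,v1:16,v2:inf,v3:inf,v4:8,v5:inf,v6:8,v7:inf,v8:inf

step 1: dist = v0:0,v1:16,v2:inf,v3:inf,v4:8,v5:inf,v6:8,v7:inf,v8:inf
step 2: dist = v0:0,v1:16,v2:inf,v3:inf,v4:8,v5:inf,v6:8,v7:inf,v8:inf
step 3: dist = v0:0,v1:16,v2:inf,v3:inf,v4:8,v5:inf,v6:8,v7:inf,v8:inf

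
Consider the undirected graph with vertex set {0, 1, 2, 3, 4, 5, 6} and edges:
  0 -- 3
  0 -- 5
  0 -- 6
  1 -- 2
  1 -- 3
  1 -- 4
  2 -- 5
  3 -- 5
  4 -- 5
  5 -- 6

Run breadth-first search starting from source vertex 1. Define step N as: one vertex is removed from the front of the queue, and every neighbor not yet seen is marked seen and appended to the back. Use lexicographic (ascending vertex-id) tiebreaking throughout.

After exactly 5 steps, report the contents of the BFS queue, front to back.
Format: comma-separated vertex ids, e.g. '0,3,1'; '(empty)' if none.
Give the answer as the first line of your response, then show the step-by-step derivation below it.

0,6

step 1: dequeue 1; queue=[2,3,4]; order=1
step 2: dequeue 2; queue=[3,4,5]; order=1,2
step 3: dequeue 3; queue=[4,5,0]; order=1,2,3
step 4: dequeue 4; queue=[5,0]; order=1,2,3,4
step 5: dequeue 5; queue=[0,6]; order=1,2,3,4,5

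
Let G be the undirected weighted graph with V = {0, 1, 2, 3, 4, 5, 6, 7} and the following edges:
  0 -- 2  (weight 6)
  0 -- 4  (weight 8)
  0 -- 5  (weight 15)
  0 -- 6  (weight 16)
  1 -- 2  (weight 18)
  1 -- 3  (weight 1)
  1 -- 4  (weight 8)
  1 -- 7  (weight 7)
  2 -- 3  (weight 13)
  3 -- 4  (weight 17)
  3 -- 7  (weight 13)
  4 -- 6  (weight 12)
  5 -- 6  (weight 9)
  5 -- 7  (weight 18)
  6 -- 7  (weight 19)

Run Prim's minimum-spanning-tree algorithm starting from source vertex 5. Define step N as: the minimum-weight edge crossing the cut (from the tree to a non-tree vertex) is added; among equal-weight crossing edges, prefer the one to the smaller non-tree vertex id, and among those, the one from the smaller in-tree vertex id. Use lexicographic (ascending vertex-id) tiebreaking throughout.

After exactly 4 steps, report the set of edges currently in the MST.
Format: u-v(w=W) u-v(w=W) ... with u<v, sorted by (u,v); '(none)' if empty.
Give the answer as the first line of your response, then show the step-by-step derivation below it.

0-2(w=6) 0-4(w=8) 4-6(w=12) 5-6(w=9)

step 1: add edge 5-6 (w=9); MST = {5-6(w=9)}
step 2: add edge 4-6 (w=12); MST = {4-6(w=12) 5-6(w=9)}
step 3: add edge 0-4 (w=8); MST = {0-4(w=8) 4-6(w=12) 5-6(w=9)}
step 4: add edge 0-2 (w=6); MST = {0-2(w=6) 0-4(w=8) 4-6(w=12) 5-6(w=9)}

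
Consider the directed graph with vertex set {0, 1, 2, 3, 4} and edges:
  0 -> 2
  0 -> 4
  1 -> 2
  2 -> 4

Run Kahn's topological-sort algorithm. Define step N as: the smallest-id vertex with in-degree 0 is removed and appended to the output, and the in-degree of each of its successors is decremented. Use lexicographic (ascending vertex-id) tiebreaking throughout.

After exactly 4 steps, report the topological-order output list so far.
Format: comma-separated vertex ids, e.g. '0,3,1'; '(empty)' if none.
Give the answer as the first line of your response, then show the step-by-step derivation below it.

0,1,2,3

step 1: output 0; order=[0]; indeg=(0,0,1,0,1)
step 2: output 1; order=[0,1]; indeg=(0,0,0,0,1)
step 3: output 2; order=[0,1,2]; indeg=(0,0,0,0,0)
step 4: output 3; order=[0,1,2,3]; indeg=(0,0,0,0,0)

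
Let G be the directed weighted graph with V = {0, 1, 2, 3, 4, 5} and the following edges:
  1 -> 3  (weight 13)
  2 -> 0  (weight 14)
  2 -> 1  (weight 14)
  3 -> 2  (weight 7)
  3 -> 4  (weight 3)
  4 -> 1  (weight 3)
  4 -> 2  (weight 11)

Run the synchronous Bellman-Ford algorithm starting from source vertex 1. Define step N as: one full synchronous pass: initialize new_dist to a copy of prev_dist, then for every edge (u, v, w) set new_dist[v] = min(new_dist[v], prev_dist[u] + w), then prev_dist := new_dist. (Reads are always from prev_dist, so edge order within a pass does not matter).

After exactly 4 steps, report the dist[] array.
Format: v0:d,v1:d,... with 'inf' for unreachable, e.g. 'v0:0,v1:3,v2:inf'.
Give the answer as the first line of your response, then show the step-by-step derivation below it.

v0:34,v1:0,v2:20,v3:13,v4:16,v5:inf

step 1: dist = v0:inf,v1:0,v2:inf,v3:13,v4:inf,v5:inf
step 2: dist = v0:inf,v1:0,v2:20,v3:13,v4:16,v5:inf
step 3: dist = v0:34,v1:0,v2:20,v3:13,v4:16,v5:inf
step 4: dist = v0:34,v1:0,v2:20,v3:13,v4:16,v5:inf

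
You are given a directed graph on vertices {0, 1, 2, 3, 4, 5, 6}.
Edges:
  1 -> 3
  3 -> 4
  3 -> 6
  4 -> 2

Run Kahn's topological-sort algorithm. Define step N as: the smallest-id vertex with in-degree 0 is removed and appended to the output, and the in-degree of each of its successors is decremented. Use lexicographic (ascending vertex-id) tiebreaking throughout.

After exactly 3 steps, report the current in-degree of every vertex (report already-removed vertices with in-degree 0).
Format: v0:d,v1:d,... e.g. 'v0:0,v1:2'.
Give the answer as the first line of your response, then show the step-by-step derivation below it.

v0:0,v1:0,v2:1,v3:0,v4:0,v5:0,v6:0

step 1: output 0; order=[0]; indeg=(0,0,1,1,1,0,1)
step 2: output 1; order=[0,1]; indeg=(0,0,1,0,1,0,1)
step 3: output 3; order=[0,1,3]; indeg=(0,0,1,0,0,0,0)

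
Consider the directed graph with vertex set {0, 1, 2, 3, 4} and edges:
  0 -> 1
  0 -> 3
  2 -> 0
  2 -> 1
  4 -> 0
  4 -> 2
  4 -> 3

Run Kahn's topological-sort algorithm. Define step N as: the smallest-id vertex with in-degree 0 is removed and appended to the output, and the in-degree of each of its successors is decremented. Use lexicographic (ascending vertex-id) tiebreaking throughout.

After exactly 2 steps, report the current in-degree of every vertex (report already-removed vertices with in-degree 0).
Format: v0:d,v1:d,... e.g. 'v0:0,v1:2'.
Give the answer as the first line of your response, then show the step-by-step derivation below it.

v0:0,v1:1,v2:0,v3:1,v4:0

step 1: output 4; order=[4]; indeg=(1,2,0,1,0)
step 2: output 2; order=[4,2]; indeg=(0,1,0,1,0)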